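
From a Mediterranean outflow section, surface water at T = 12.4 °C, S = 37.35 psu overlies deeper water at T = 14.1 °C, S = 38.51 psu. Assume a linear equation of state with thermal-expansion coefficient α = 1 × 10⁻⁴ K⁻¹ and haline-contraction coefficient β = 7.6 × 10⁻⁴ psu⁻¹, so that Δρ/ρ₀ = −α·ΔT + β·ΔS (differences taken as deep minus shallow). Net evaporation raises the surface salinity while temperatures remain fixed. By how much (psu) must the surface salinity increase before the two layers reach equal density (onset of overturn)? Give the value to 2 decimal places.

0.94 psu

Neutral buoyancy requires −α(T_deep − T_surf) + β(S_deep − S_surf′) = 0.
S_surf′ = S_deep − (α/β)·ΔT = 38.51 − (1 × 10⁻⁴/7.6 × 10⁻⁴)·(+1.7) = 38.2863 psu.
Increase required: 38.2863 − 37.35 = 0.9363 psu.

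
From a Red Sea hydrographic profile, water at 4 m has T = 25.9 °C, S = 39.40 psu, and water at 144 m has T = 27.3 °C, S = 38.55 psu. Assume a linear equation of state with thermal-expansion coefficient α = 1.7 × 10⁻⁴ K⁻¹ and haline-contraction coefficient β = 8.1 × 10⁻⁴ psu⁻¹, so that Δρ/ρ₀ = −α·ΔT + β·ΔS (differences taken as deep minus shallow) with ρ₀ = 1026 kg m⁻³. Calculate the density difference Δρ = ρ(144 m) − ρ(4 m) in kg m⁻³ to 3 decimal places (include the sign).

ΔT = +1.4 K, ΔS = -0.85 psu (deep − shallow).
Δρ/ρ₀ = −(1.7 × 10⁻⁴)(+1.4) + (8.1 × 10⁻⁴)(-0.85) = -9.265 × 10⁻⁴.
Δρ = 1026 × (-9.265 × 10⁻⁴) = -0.951 kg m⁻³.
Negative Δρ: lighter below, statically unstable.

-0.951 kg m⁻³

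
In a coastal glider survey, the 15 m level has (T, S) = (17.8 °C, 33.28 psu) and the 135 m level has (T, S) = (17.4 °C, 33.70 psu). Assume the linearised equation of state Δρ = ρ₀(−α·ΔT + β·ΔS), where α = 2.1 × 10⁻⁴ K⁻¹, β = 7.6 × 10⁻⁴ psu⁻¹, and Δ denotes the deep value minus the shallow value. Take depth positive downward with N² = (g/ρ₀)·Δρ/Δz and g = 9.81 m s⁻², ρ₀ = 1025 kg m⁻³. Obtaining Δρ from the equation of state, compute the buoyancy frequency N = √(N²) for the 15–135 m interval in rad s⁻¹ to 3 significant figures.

ΔT = -0.4 K, ΔS = +0.42 psu (deep − shallow).
Δρ/ρ₀ = −αΔT + βΔS = 8.40 × 10⁻⁵ + 3.192 × 10⁻⁴ = 4.032 × 10⁻⁴, so Δρ ≈ 0.4133 kg m⁻³.
N² = (g/ρ₀)·Δρ/Δz = g·(Δρ/ρ₀)/Δz = 9.81 × 4.032 × 10⁻⁴ / 120 = 3.2962 × 10⁻⁵ s⁻².
N = √(3.2962 × 10⁻⁵) = 5.7413 × 10⁻³ rad s⁻¹ ≈ 5.74 × 10⁻³ rad s⁻¹.

5.74 × 10⁻³ rad s⁻¹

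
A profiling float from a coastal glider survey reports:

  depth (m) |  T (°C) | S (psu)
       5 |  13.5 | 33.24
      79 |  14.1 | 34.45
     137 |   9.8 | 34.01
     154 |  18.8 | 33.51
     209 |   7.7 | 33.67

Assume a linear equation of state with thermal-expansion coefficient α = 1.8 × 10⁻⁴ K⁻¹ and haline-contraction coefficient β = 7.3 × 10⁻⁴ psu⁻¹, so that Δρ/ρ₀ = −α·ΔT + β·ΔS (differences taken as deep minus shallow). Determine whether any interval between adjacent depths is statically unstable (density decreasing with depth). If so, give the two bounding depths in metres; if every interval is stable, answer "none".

137–154 m

Evaluate Δρ/ρ₀ = −αΔT + βΔS across each adjacent pair:
  5–79 m: −αΔT+βΔS = −(1.8 × 10⁻⁴)(+0.6)+(7.3 × 10⁻⁴)(+1.21) = 7.8 × 10⁻⁴ → stable
  79–137 m: −αΔT+βΔS = −(1.8 × 10⁻⁴)(-4.3)+(7.3 × 10⁻⁴)(-0.44) = 4.5 × 10⁻⁴ → stable
  137–154 m: −αΔT+βΔS = −(1.8 × 10⁻⁴)(+9.0)+(7.3 × 10⁻⁴)(-0.50) = -2.0 × 10⁻³ → UNSTABLE
  154–209 m: −αΔT+βΔS = −(1.8 × 10⁻⁴)(-11.1)+(7.3 × 10⁻⁴)(+0.16) = 2.1 × 10⁻³ → stable
The 137–154 m interval has Δρ < 0: lighter water underlies denser water.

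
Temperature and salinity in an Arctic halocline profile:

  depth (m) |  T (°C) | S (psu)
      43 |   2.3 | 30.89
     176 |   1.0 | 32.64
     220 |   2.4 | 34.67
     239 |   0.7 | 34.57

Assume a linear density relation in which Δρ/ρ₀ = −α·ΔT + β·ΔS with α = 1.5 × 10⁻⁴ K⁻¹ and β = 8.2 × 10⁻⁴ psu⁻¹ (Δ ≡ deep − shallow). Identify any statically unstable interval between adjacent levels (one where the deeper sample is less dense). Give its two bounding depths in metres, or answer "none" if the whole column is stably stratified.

none

Evaluate Δρ/ρ₀ = −αΔT + βΔS across each adjacent pair:
  43–176 m: −αΔT+βΔS = −(1.5 × 10⁻⁴)(-1.3)+(8.2 × 10⁻⁴)(+1.75) = 1.6 × 10⁻³ → stable
  176–220 m: −αΔT+βΔS = −(1.5 × 10⁻⁴)(+1.4)+(8.2 × 10⁻⁴)(+2.03) = 1.5 × 10⁻³ → stable
  220–239 m: −αΔT+βΔS = −(1.5 × 10⁻⁴)(-1.7)+(8.2 × 10⁻⁴)(-0.10) = 1.7 × 10⁻⁴ → stable
Every interval has Δρ > 0: the column is stably stratified throughout.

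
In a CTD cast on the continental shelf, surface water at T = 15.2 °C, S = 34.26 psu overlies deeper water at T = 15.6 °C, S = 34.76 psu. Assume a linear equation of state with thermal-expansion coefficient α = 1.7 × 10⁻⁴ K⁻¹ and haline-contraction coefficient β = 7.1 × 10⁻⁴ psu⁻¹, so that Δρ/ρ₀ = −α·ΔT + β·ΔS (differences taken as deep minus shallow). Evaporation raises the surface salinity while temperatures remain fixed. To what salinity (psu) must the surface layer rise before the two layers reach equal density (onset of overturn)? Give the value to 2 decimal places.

Neutral buoyancy requires −α(T_deep − T_surf) + β(S_deep − S_surf′) = 0.
S_surf′ = S_deep − (α/β)·ΔT = 34.76 − (1.7 × 10⁻⁴/7.1 × 10⁻⁴)·(+0.4) = 34.6642 psu.
Increase required: 34.6642 − 34.26 = 0.4042 psu.

34.66 psu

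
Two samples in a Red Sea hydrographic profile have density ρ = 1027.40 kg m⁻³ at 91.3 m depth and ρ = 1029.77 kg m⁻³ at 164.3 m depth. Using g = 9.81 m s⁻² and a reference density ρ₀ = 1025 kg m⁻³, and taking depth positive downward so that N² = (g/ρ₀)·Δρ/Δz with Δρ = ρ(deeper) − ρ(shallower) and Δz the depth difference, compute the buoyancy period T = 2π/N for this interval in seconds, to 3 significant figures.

356 s

Δρ = 1029.77 − 1027.40 = 2.37 kg m⁻³ over Δz = 164.3 − 91.3 = 73 m.
N² = (9.81/1025) × (2.37/73) = 3.1072 × 10⁻⁴ s⁻².
N = √(3.1072 × 10⁻⁴) = 0.017627 rad s⁻¹, so T = 2π/N = 356.45 s ≈ 356 s.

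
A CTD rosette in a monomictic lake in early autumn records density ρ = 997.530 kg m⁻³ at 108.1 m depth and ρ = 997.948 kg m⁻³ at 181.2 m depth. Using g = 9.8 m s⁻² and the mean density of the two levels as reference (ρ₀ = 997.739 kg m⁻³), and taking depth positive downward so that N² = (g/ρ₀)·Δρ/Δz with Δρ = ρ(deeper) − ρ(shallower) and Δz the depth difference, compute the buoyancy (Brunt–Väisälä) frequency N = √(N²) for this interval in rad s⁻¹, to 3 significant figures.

Δρ = 997.948 − 997.530 = 0.418 kg m⁻³ over Δz = 181.2 − 108.1 = 73.1 m.
N² = (9.8/997.739) × (0.418/73.1) = 5.6165 × 10⁻⁵ s⁻².
N = √(5.6165 × 10⁻⁵) = 7.4943 × 10⁻³ rad s⁻¹ ≈ 7.49 × 10⁻³ rad s⁻¹.

7.49 × 10⁻³ rad s⁻¹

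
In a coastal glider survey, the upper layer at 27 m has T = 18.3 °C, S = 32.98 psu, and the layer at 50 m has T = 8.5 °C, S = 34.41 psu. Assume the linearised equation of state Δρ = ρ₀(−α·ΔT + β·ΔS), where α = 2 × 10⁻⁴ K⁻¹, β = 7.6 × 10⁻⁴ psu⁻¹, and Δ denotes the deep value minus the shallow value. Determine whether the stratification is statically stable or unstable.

ΔT = 8.5 − 18.3 = -9.8 K and ΔS = 34.41 − 32.98 = +1.43 psu (deep − shallow).
−αΔT = 1.96 × 10⁻³; βΔS = 1.0868 × 10⁻³; sum Δρ/ρ₀ = 3.0468 × 10⁻³.
Δρ/ρ₀ > 0, so Δρ > 0: deeper water is denser → statically stable.

stable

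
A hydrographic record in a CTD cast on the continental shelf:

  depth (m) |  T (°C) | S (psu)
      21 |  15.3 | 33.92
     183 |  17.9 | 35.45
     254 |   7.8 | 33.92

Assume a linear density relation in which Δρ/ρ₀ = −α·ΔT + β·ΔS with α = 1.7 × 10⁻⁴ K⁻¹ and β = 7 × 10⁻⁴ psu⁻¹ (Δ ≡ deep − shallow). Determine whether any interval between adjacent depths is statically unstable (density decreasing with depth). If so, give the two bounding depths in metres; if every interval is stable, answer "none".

none

Evaluate Δρ/ρ₀ = −αΔT + βΔS across each adjacent pair:
  21–183 m: −αΔT+βΔS = −(1.7 × 10⁻⁴)(+2.6)+(7 × 10⁻⁴)(+1.53) = 6.3 × 10⁻⁴ → stable
  183–254 m: −αΔT+βΔS = −(1.7 × 10⁻⁴)(-10.1)+(7 × 10⁻⁴)(-1.53) = 6.5 × 10⁻⁴ → stable
Every interval has Δρ > 0: the column is stably stratified throughout.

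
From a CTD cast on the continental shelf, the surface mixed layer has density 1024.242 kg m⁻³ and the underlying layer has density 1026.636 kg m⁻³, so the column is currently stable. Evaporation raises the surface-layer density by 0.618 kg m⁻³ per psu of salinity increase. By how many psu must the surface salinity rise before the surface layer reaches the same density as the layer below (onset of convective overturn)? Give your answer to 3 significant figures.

3.87 psu

Density deficit of the surface layer: 1026.636 − 1024.242 = 2.394 kg m⁻³.
Required change = 2.394 / 0.618 = 3.87 psu.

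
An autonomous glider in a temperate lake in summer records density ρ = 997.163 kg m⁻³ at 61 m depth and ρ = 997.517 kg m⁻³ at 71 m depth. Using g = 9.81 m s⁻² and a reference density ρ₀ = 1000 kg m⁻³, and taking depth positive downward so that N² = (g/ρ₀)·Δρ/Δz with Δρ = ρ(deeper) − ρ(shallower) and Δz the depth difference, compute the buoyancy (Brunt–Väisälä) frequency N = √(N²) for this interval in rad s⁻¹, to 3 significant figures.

0.0186 rad s⁻¹

Δρ = 997.517 − 997.163 = 0.354 kg m⁻³ over Δz = 71 − 61 = 10 m.
N² = (9.81/1000) × (0.354/10) = 3.4727 × 10⁻⁴ s⁻².
N = √(3.4727 × 10⁻⁴) = 0.018635 rad s⁻¹ ≈ 0.0186 rad s⁻¹.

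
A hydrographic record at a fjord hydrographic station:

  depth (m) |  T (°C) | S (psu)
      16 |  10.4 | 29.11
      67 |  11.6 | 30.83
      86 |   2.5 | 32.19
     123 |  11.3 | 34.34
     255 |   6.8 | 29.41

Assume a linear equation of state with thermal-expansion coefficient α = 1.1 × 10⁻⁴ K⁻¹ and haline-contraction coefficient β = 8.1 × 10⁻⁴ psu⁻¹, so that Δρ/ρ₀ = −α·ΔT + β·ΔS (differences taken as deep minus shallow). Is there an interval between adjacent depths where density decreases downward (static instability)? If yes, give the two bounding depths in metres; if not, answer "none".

123–255 m

Evaluate Δρ/ρ₀ = −αΔT + βΔS across each adjacent pair:
  16–67 m: −αΔT+βΔS = −(1.1 × 10⁻⁴)(+1.2)+(8.1 × 10⁻⁴)(+1.72) = 1.3 × 10⁻³ → stable
  67–86 m: −αΔT+βΔS = −(1.1 × 10⁻⁴)(-9.1)+(8.1 × 10⁻⁴)(+1.36) = 2.1 × 10⁻³ → stable
  86–123 m: −αΔT+βΔS = −(1.1 × 10⁻⁴)(+8.8)+(8.1 × 10⁻⁴)(+2.15) = 7.7 × 10⁻⁴ → stable
  123–255 m: −αΔT+βΔS = −(1.1 × 10⁻⁴)(-4.5)+(8.1 × 10⁻⁴)(-4.93) = -3.5 × 10⁻³ → UNSTABLE
The 123–255 m interval has Δρ < 0: lighter water underlies denser water.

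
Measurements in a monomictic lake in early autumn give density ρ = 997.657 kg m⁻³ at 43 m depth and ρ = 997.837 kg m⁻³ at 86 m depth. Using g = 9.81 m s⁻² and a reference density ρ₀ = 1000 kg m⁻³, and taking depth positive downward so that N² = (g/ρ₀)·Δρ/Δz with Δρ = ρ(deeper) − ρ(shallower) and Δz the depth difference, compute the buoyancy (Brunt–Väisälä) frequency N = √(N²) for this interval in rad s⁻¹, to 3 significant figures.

6.41 × 10⁻³ rad s⁻¹

Δρ = 997.837 − 997.657 = 0.180 kg m⁻³ over Δz = 86 − 43 = 43 m.
N² = (9.81/1000) × (0.180/43) = 4.1065 × 10⁻⁵ s⁻².
N = √(4.1065 × 10⁻⁵) = 6.4082 × 10⁻³ rad s⁻¹ ≈ 6.41 × 10⁻³ rad s⁻¹.
Since Δρ > 0 the layer is stably stratified.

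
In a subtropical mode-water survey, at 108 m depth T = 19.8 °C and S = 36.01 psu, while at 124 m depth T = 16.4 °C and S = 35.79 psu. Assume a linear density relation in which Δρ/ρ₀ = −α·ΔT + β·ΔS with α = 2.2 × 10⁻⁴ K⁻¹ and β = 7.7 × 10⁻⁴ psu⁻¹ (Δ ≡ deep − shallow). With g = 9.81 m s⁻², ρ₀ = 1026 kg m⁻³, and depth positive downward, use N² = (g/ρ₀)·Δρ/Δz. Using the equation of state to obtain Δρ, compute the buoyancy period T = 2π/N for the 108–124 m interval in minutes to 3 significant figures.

ΔT = -3.4 K, ΔS = -0.22 psu (deep − shallow).
Δρ/ρ₀ = −αΔT + βΔS = 7.48 × 10⁻⁴ − 1.694 × 10⁻⁴ = 5.786 × 10⁻⁴, so Δρ ≈ 0.5936 kg m⁻³.
N² = (g/ρ₀)·Δρ/Δz = g·(Δρ/ρ₀)/Δz = 9.81 × 5.786 × 10⁻⁴ / 16 = 3.5475 × 10⁻⁴ s⁻².
N = √(3.5475 × 10⁻⁴) = 0.018835 rad s⁻¹ → T = 2π/N = 333.59 s = 5.5598 min ≈ 5.56 min.

5.56 min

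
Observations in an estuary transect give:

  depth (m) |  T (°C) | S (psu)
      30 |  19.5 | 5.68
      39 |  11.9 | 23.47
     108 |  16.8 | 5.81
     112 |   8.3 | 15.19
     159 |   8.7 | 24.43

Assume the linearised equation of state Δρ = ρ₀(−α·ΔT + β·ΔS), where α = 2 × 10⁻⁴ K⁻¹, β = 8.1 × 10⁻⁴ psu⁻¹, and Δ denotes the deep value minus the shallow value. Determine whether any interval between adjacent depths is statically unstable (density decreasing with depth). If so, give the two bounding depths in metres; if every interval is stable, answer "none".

39–108 m

Evaluate Δρ/ρ₀ = −αΔT + βΔS across each adjacent pair:
  30–39 m: −αΔT+βΔS = −(2 × 10⁻⁴)(-7.6)+(8.1 × 10⁻⁴)(+17.79) = 0.016 → stable
  39–108 m: −αΔT+βΔS = −(2 × 10⁻⁴)(+4.9)+(8.1 × 10⁻⁴)(-17.66) = -0.015 → UNSTABLE
  108–112 m: −αΔT+βΔS = −(2 × 10⁻⁴)(-8.5)+(8.1 × 10⁻⁴)(+9.38) = 9.3 × 10⁻³ → stable
  112–159 m: −αΔT+βΔS = −(2 × 10⁻⁴)(+0.4)+(8.1 × 10⁻⁴)(+9.24) = 7.4 × 10⁻³ → stable
The 39–108 m interval has Δρ < 0: lighter water underlies denser water.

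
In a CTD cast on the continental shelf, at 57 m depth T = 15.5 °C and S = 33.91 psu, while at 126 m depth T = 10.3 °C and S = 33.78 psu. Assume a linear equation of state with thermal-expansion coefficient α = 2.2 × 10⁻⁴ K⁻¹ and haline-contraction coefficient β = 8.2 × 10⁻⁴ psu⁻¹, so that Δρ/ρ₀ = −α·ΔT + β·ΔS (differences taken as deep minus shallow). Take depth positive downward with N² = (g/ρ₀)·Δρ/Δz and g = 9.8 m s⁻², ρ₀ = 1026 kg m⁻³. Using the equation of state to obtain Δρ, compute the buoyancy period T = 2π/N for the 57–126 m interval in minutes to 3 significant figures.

ΔT = -5.2 K, ΔS = -0.13 psu (deep − shallow).
Δρ/ρ₀ = −αΔT + βΔS = 1.144 × 10⁻³ − 1.066 × 10⁻⁴ = 1.0374 × 10⁻³, so Δρ ≈ 1.064 kg m⁻³.
N² = (g/ρ₀)·Δρ/Δz = g·(Δρ/ρ₀)/Δz = 9.8 × 1.0374 × 10⁻³ / 69 = 1.4734 × 10⁻⁴ s⁻².
N = √(1.4734 × 10⁻⁴) = 0.012138 rad s⁻¹ → T = 2π/N = 517.65 s = 8.6275 min ≈ 8.63 min.

8.63 min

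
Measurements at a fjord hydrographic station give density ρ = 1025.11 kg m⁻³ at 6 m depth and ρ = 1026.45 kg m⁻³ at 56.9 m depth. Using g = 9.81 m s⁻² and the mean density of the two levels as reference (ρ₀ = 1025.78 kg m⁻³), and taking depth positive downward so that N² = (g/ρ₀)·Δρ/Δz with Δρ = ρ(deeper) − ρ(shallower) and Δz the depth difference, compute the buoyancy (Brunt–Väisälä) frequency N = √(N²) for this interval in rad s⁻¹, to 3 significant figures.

Δρ = 1026.45 − 1025.11 = 1.34 kg m⁻³ over Δz = 56.9 − 6 = 50.9 m.
N² = (9.81/1025.78) × (1.34/50.9) = 2.5177 × 10⁻⁴ s⁻².
N = √(2.5177 × 10⁻⁴) = 0.015867 rad s⁻¹ ≈ 0.0159 rad s⁻¹.

0.0159 rad s⁻¹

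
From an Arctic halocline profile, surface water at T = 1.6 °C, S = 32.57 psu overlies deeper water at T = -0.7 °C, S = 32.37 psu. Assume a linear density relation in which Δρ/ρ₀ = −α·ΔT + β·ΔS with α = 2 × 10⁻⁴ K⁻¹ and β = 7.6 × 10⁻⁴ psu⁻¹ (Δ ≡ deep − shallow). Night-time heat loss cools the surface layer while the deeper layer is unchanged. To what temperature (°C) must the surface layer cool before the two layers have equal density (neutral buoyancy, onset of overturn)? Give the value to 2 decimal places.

Neutral buoyancy requires Δρ = 0, i.e. −α(T_deep − T_surf′) + β(S_deep − S_surf) = 0.
T_surf′ = T_deep − (β/α)·ΔS = -0.7 − (7.6 × 10⁻⁴/2 × 10⁻⁴)·(-0.20) = 0.0600 °C.
Cooling required: 1.6 − (0.0600) = 1.5400 °C.

0.06 °C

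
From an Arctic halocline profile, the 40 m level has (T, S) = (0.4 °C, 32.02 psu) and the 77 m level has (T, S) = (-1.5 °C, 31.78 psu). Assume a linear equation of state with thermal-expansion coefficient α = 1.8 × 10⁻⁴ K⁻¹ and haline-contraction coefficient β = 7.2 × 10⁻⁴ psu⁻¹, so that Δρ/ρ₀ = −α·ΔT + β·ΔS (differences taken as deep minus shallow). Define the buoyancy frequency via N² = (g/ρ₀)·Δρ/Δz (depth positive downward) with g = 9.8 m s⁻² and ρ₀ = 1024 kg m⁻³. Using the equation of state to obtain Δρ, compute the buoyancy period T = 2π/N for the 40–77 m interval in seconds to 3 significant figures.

939 s

ΔT = -1.9 K, ΔS = -0.24 psu (deep − shallow).
Δρ/ρ₀ = −αΔT + βΔS = 3.42 × 10⁻⁴ − 1.728 × 10⁻⁴ = 1.692 × 10⁻⁴, so Δρ ≈ 0.1733 kg m⁻³.
N² = (g/ρ₀)·Δρ/Δz = g·(Δρ/ρ₀)/Δz = 9.8 × 1.692 × 10⁻⁴ / 37 = 4.4815 × 10⁻⁵ s⁻².
N = √(4.4815 × 10⁻⁵) = 6.6944 × 10⁻³ rad s⁻¹ → T = 2π/N = 938.57 s ≈ 939 s.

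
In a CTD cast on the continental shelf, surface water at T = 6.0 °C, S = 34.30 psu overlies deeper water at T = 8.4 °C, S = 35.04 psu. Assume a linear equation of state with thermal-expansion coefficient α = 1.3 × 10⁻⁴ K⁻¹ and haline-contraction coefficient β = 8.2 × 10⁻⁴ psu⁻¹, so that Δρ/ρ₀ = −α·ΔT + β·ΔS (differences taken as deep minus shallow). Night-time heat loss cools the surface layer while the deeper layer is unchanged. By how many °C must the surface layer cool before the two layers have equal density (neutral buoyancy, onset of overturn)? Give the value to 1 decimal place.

2.3 °C

Neutral buoyancy requires Δρ = 0, i.e. −α(T_deep − T_surf′) + β(S_deep − S_surf) = 0.
T_surf′ = T_deep − (β/α)·ΔS = 8.4 − (8.2 × 10⁻⁴/1.3 × 10⁻⁴)·(+0.74) = 3.732 °C.
Cooling required: 6.0 − (3.732) = 2.268 °C.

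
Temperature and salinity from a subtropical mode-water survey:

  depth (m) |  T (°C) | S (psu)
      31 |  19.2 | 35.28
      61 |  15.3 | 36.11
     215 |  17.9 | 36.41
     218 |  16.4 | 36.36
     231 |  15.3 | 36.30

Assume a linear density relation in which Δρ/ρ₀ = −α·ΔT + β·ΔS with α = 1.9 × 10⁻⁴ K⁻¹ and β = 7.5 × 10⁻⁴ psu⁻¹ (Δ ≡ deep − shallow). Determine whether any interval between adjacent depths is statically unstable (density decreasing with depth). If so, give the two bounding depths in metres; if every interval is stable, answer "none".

61–215 m

Evaluate Δρ/ρ₀ = −αΔT + βΔS across each adjacent pair:
  31–61 m: −αΔT+βΔS = −(1.9 × 10⁻⁴)(-3.9)+(7.5 × 10⁻⁴)(+0.83) = 1.4 × 10⁻³ → stable
  61–215 m: −αΔT+βΔS = −(1.9 × 10⁻⁴)(+2.6)+(7.5 × 10⁻⁴)(+0.30) = -2.7 × 10⁻⁴ → UNSTABLE
  215–218 m: −αΔT+βΔS = −(1.9 × 10⁻⁴)(-1.5)+(7.5 × 10⁻⁴)(-0.05) = 2.5 × 10⁻⁴ → stable
  218–231 m: −αΔT+βΔS = −(1.9 × 10⁻⁴)(-1.1)+(7.5 × 10⁻⁴)(-0.06) = 1.6 × 10⁻⁴ → stable
The 61–215 m interval has Δρ < 0: lighter water underlies denser water.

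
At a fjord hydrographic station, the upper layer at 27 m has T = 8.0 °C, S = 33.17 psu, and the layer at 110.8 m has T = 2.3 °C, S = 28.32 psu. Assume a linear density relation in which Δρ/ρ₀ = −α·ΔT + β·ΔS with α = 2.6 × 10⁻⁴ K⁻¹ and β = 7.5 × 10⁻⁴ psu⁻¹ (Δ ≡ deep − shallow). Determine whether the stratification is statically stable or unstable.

unstable

ΔT = 2.3 − 8.0 = -5.7 K and ΔS = 28.32 − 33.17 = -4.85 psu (deep − shallow).
−αΔT = 1.482 × 10⁻³; βΔS = -3.6375 × 10⁻³; sum Δρ/ρ₀ = -2.1555 × 10⁻³.
Δρ/ρ₀ < 0, so Δρ < 0: deeper water is lighter → statically unstable; the column would overturn.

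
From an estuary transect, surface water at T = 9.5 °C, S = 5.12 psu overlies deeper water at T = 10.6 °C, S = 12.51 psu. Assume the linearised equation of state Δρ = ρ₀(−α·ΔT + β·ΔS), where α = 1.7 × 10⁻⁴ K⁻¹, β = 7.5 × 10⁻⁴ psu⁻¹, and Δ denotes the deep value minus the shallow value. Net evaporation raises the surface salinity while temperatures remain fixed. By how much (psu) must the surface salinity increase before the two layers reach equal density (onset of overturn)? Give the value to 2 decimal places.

7.14 psu

Neutral buoyancy requires −α(T_deep − T_surf) + β(S_deep − S_surf′) = 0.
S_surf′ = S_deep − (α/β)·ΔT = 12.51 − (1.7 × 10⁻⁴/7.5 × 10⁻⁴)·(+1.1) = 12.2607 psu.
Increase required: 12.2607 − 5.12 = 7.1407 psu.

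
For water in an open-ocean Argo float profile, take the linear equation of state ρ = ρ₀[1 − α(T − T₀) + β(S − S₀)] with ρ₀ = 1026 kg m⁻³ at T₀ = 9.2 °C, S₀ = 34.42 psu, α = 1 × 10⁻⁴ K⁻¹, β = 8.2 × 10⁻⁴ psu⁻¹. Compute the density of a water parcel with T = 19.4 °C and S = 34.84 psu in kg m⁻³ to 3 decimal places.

1025.307 kg m⁻³

T − T₀ = +10.2 K, S − S₀ = +0.42 psu.
Bracket = 1 − α·(+10.2) + β·(+0.42) = 1 + (-6.756 × 10⁻⁴) = 0.9993244.
ρ = 1026 × 0.9993244 = 1025.307 kg m⁻³.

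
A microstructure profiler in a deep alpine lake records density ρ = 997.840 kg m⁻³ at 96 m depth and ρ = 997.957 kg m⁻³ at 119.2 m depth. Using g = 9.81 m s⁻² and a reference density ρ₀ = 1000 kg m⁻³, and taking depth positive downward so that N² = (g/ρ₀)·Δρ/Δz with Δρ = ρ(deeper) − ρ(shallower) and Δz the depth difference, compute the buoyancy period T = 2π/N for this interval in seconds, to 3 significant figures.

Δρ = 997.957 − 997.840 = 0.117 kg m⁻³ over Δz = 119.2 − 96 = 23.2 m.
N² = (9.81/1000) × (0.117/23.2) = 4.9473 × 10⁻⁵ s⁻².
N = √(4.9473 × 10⁻⁵) = 7.0337 × 10⁻³ rad s⁻¹, so T = 2π/N = 893.30 s ≈ 893 s.

893 s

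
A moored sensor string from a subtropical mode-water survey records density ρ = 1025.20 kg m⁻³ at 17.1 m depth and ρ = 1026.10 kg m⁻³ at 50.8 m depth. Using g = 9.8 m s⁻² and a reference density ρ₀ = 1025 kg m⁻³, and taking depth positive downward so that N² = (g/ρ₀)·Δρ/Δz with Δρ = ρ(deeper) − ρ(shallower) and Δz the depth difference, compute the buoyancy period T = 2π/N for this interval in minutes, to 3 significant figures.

6.55 min

Δρ = 1026.10 − 1025.20 = 0.90 kg m⁻³ over Δz = 50.8 − 17.1 = 33.7 m.
N² = (9.8/1025) × (0.90/33.7) = 2.5534 × 10⁻⁴ s⁻².
N = √(2.5534 × 10⁻⁴) = 0.015979 rad s⁻¹, so T = 2π/N = 393.22 s = 6.5537 min ≈ 6.55 min.
A positive N² confirms static stability across the interval.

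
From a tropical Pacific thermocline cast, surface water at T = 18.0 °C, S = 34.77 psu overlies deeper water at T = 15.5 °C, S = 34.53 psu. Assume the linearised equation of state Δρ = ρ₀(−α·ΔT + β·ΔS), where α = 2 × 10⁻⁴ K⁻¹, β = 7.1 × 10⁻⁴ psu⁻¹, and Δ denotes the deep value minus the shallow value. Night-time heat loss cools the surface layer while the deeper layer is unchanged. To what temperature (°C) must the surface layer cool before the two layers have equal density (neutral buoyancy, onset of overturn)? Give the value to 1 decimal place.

Neutral buoyancy requires Δρ = 0, i.e. −α(T_deep − T_surf′) + β(S_deep − S_surf) = 0.
T_surf′ = T_deep − (β/α)·ΔS = 15.5 − (7.1 × 10⁻⁴/2 × 10⁻⁴)·(-0.24) = 16.352 °C.
Cooling required: 18.0 − (16.352) = 1.648 °C.

16.4 °C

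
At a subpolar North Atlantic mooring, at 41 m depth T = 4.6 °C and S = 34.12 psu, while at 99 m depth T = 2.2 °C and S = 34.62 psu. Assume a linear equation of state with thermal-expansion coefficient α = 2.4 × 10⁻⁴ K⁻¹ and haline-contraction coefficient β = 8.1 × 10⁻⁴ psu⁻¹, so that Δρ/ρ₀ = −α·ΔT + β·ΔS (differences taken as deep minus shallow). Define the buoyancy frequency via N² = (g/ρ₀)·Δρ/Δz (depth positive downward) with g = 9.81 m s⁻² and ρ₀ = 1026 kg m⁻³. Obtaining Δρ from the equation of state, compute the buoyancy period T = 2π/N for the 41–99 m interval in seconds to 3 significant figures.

488 s

ΔT = -2.4 K, ΔS = +0.50 psu (deep − shallow).
Δρ/ρ₀ = −αΔT + βΔS = 5.76 × 10⁻⁴ + 4.05 × 10⁻⁴ = 9.81 × 10⁻⁴, so Δρ ≈ 1.007 kg m⁻³.
N² = (g/ρ₀)·Δρ/Δz = g·(Δρ/ρ₀)/Δz = 9.81 × 9.81 × 10⁻⁴ / 58 = 1.6592 × 10⁻⁴ s⁻².
N = √(1.6592 × 10⁻⁴) = 0.012881 rad s⁻¹ → T = 2π/N = 487.79 s ≈ 488 s.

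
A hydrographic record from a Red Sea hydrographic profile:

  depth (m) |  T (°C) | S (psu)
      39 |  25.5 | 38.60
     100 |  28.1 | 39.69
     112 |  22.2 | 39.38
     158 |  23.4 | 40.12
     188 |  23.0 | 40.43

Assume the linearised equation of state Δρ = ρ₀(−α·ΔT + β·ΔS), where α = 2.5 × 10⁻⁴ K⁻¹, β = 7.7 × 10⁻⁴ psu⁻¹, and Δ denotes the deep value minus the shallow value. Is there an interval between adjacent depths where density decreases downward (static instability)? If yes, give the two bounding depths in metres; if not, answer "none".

none

Evaluate Δρ/ρ₀ = −αΔT + βΔS across each adjacent pair:
  39–100 m: −αΔT+βΔS = −(2.5 × 10⁻⁴)(+2.6)+(7.7 × 10⁻⁴)(+1.09) = 1.9 × 10⁻⁴ → stable
  100–112 m: −αΔT+βΔS = −(2.5 × 10⁻⁴)(-5.9)+(7.7 × 10⁻⁴)(-0.31) = 1.2 × 10⁻³ → stable
  112–158 m: −αΔT+βΔS = −(2.5 × 10⁻⁴)(+1.2)+(7.7 × 10⁻⁴)(+0.74) = 2.7 × 10⁻⁴ → stable
  158–188 m: −αΔT+βΔS = −(2.5 × 10⁻⁴)(-0.4)+(7.7 × 10⁻⁴)(+0.31) = 3.4 × 10⁻⁴ → stable
Every interval has Δρ > 0: the column is stably stratified throughout.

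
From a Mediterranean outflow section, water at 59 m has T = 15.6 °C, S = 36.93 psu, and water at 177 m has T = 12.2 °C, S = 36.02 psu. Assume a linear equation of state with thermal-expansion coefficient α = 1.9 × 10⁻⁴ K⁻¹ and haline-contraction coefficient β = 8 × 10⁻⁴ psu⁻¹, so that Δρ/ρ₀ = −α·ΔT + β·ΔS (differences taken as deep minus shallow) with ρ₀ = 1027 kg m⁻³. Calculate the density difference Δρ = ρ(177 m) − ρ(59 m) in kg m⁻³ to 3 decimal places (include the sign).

-0.084 kg m⁻³

ΔT = -3.4 K, ΔS = -0.91 psu (deep − shallow).
Δρ/ρ₀ = −(1.9 × 10⁻⁴)(-3.4) + (8 × 10⁻⁴)(-0.91) = -8.20 × 10⁻⁵.
Δρ = 1027 × (-8.20 × 10⁻⁵) = -0.084 kg m⁻³.
Negative Δρ: lighter below, statically unstable.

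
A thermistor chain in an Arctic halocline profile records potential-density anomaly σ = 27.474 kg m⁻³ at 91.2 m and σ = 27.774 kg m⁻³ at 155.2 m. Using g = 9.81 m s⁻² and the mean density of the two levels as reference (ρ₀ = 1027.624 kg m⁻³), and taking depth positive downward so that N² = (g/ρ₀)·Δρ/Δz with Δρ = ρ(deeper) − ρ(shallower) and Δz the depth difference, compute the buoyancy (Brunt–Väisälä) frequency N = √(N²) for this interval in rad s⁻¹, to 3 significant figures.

Δρ = 1027.774 − 1027.474 = 0.300 kg m⁻³ over Δz = 155.2 − 91.2 = 64 m.
N² = (9.81/1027.624) × (0.300/64) = 4.4748 × 10⁻⁵ s⁻².
N = √(4.4748 × 10⁻⁵) = 6.6894 × 10⁻³ rad s⁻¹ ≈ 6.69 × 10⁻³ rad s⁻¹.

6.69 × 10⁻³ rad s⁻¹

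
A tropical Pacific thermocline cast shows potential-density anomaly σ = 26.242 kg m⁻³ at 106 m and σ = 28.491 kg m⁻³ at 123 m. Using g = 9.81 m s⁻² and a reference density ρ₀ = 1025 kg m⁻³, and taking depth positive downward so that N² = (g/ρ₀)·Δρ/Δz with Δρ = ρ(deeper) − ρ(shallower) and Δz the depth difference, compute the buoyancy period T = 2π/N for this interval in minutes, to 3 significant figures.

2.94 min

Δρ = 1028.491 − 1026.242 = 2.249 kg m⁻³ over Δz = 123 − 106 = 17 m.
N² = (9.81/1025) × (2.249/17) = 1.2662 × 10⁻³ s⁻².
N = √(1.2662 × 10⁻³) = 0.035584 rad s⁻¹, so T = 2π/N = 176.57 s = 2.9428 min ≈ 2.94 min.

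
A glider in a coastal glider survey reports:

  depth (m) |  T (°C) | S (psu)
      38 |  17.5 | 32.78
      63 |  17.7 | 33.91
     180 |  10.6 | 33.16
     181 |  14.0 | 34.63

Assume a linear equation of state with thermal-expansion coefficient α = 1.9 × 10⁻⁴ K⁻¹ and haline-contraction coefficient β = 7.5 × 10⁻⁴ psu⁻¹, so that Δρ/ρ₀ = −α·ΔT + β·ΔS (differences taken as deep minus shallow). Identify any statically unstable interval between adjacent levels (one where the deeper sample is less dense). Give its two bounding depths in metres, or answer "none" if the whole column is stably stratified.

Evaluate Δρ/ρ₀ = −αΔT + βΔS across each adjacent pair:
  38–63 m: −αΔT+βΔS = −(1.9 × 10⁻⁴)(+0.2)+(7.5 × 10⁻⁴)(+1.13) = 8.1 × 10⁻⁴ → stable
  63–180 m: −αΔT+βΔS = −(1.9 × 10⁻⁴)(-7.1)+(7.5 × 10⁻⁴)(-0.75) = 7.9 × 10⁻⁴ → stable
  180–181 m: −αΔT+βΔS = −(1.9 × 10⁻⁴)(+3.4)+(7.5 × 10⁻⁴)(+1.47) = 4.6 × 10⁻⁴ → stable
Every interval has Δρ > 0: the column is stably stratified throughout.

none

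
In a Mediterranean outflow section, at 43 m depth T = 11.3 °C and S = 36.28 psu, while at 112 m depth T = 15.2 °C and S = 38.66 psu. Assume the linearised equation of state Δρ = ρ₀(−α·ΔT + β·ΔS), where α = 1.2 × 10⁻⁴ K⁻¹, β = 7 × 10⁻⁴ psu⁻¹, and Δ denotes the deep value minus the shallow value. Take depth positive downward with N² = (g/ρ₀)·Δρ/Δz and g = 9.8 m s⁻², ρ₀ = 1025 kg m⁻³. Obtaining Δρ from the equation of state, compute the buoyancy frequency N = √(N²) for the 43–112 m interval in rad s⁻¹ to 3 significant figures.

0.0130 rad s⁻¹

ΔT = +3.9 K, ΔS = +2.38 psu (deep − shallow).
Δρ/ρ₀ = −αΔT + βΔS = -4.68 × 10⁻⁴ + 1.666 × 10⁻³ = 1.198 × 10⁻³, so Δρ ≈ 1.228 kg m⁻³.
N² = (g/ρ₀)·Δρ/Δz = g·(Δρ/ρ₀)/Δz = 9.8 × 1.198 × 10⁻³ / 69 = 1.7015 × 10⁻⁴ s⁻².
N = √(1.7015 × 10⁻⁴) = 0.013044 rad s⁻¹ ≈ 0.0130 rad s⁻¹.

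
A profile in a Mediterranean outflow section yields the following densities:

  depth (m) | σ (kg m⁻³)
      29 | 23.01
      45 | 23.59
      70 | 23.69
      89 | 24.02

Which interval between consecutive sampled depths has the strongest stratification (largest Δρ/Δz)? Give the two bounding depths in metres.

29–45 m

Compute the density gradient over each adjacent pair:
  29–45 m: Δρ/Δz = 0.58/16 = 0.036 kg m⁻⁴
  45–70 m: Δρ/Δz = 0.10/25 = 4.0 × 10⁻³ kg m⁻⁴
  70–89 m: Δρ/Δz = 0.33/19 = 0.017 kg m⁻⁴
The largest gradient is in the 29–45 m interval — the pycnocline.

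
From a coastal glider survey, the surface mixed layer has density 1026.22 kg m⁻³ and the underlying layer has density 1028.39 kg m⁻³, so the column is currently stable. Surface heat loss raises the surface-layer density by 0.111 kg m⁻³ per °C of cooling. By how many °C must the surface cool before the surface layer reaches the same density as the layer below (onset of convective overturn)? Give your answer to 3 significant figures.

Density deficit of the surface layer: 1028.39 − 1026.22 = 2.17 kg m⁻³.
Required change = 2.17 / 0.111 = 19.5 °C.

19.5 °C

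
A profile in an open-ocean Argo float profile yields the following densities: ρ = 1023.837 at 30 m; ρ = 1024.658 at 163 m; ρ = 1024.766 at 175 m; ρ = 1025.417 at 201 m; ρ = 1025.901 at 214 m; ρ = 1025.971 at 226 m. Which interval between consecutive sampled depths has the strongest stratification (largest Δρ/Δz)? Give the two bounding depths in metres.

201–214 m

Compute the density gradient over each adjacent pair:
  30–163 m: Δρ/Δz = 0.821/133 = 6.2 × 10⁻³ kg m⁻⁴
  163–175 m: Δρ/Δz = 0.108/12 = 9.0 × 10⁻³ kg m⁻⁴
  175–201 m: Δρ/Δz = 0.651/26 = 0.025 kg m⁻⁴
  201–214 m: Δρ/Δz = 0.484/13 = 0.037 kg m⁻⁴
  214–226 m: Δρ/Δz = 0.070/12 = 5.8 × 10⁻³ kg m⁻⁴
The largest gradient is in the 201–214 m interval — the pycnocline.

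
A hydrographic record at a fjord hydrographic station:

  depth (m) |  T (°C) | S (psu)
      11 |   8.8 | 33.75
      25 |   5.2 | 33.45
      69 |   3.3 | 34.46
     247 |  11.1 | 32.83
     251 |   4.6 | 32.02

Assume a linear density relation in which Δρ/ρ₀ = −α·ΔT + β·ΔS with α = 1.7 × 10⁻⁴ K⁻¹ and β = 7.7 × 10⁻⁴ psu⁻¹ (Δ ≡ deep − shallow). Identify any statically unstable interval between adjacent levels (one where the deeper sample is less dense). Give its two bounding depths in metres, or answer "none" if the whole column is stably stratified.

69–247 m

Evaluate Δρ/ρ₀ = −αΔT + βΔS across each adjacent pair:
  11–25 m: −αΔT+βΔS = −(1.7 × 10⁻⁴)(-3.6)+(7.7 × 10⁻⁴)(-0.30) = 3.8 × 10⁻⁴ → stable
  25–69 m: −αΔT+βΔS = −(1.7 × 10⁻⁴)(-1.9)+(7.7 × 10⁻⁴)(+1.01) = 1.1 × 10⁻³ → stable
  69–247 m: −αΔT+βΔS = −(1.7 × 10⁻⁴)(+7.8)+(7.7 × 10⁻⁴)(-1.63) = -2.6 × 10⁻³ → UNSTABLE
  247–251 m: −αΔT+βΔS = −(1.7 × 10⁻⁴)(-6.5)+(7.7 × 10⁻⁴)(-0.81) = 4.8 × 10⁻⁴ → stable
The 69–247 m interval has Δρ < 0: lighter water underlies denser water.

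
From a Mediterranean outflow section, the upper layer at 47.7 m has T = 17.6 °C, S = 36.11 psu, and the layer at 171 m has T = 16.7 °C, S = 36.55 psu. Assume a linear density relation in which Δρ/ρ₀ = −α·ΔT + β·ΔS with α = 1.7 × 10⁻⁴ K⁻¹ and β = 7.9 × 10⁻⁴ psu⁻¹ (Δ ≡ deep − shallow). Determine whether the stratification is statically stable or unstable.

ΔT = 16.7 − 17.6 = -0.9 K and ΔS = 36.55 − 36.11 = +0.44 psu (deep − shallow).
−αΔT = 1.53 × 10⁻⁴; βΔS = 3.476 × 10⁻⁴; sum Δρ/ρ₀ = 5.006 × 10⁻⁴.
Δρ/ρ₀ > 0, so Δρ > 0: deeper water is denser → statically stable.

stable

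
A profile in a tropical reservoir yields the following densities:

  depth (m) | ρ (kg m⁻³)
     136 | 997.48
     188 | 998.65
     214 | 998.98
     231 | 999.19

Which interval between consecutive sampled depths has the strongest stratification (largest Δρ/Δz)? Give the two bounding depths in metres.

Compute the density gradient over each adjacent pair:
  136–188 m: Δρ/Δz = 1.17/52 = 0.022 kg m⁻⁴
  188–214 m: Δρ/Δz = 0.33/26 = 0.013 kg m⁻⁴
  214–231 m: Δρ/Δz = 0.21/17 = 0.012 kg m⁻⁴
The largest gradient is in the 136–188 m interval — the pycnocline.

136–188 m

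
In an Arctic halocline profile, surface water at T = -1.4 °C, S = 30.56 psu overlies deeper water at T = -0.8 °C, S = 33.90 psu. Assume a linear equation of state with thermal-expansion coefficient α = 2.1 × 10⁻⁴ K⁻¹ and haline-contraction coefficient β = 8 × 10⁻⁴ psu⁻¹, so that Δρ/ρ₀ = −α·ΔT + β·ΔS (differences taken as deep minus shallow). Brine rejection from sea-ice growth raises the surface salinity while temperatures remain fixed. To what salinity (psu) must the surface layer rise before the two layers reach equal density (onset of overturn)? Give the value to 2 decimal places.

33.74 psu

Neutral buoyancy requires −α(T_deep − T_surf) + β(S_deep − S_surf′) = 0.
S_surf′ = S_deep − (α/β)·ΔT = 33.90 − (2.1 × 10⁻⁴/8 × 10⁻⁴)·(+0.6) = 33.7425 psu.
Increase required: 33.7425 − 30.56 = 3.1825 psu.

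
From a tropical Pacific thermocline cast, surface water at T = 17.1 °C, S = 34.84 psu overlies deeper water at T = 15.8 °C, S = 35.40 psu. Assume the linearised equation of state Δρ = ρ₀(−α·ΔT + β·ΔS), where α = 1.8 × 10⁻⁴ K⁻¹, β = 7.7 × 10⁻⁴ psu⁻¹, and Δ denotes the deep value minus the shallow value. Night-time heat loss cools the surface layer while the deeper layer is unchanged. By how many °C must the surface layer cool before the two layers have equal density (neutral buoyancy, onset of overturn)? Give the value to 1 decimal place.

3.7 °C

Neutral buoyancy requires Δρ = 0, i.e. −α(T_deep − T_surf′) + β(S_deep − S_surf) = 0.
T_surf′ = T_deep − (β/α)·ΔS = 15.8 − (7.7 × 10⁻⁴/1.8 × 10⁻⁴)·(+0.56) = 13.404 °C.
Cooling required: 17.1 − (13.404) = 3.696 °C.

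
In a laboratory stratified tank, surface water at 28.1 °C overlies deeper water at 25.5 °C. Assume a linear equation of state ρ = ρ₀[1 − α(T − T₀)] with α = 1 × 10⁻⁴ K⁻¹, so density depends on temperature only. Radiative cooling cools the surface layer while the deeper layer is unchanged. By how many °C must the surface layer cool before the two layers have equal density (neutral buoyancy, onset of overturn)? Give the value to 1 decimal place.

With temperature the only control, equal density requires T_surf′ = T_deep.
T_surf′ = 25.5 °C.
Cooling required: 28.1 − 25.5 = 2.6 °C.

2.6 °C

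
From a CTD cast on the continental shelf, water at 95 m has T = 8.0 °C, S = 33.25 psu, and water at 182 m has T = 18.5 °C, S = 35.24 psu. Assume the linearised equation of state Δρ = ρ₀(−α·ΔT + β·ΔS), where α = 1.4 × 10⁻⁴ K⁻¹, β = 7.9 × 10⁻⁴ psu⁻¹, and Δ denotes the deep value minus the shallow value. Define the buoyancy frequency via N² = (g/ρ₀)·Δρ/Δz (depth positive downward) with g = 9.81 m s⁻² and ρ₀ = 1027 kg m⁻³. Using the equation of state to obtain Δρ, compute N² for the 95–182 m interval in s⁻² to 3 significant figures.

ΔT = +10.5 K, ΔS = +1.99 psu (deep − shallow).
Δρ/ρ₀ = −αΔT + βΔS = -1.47 × 10⁻³ + 1.5721 × 10⁻³ = 1.021 × 10⁻⁴, so Δρ ≈ 0.1049 kg m⁻³.
N² = (g/ρ₀)·Δρ/Δz = g·(Δρ/ρ₀)/Δz = 9.81 × 1.021 × 10⁻⁴ / 87 = 1.1513 × 10⁻⁵ s⁻² ≈ 1.15 × 10⁻⁵ s⁻².

1.15 × 10⁻⁵ s⁻²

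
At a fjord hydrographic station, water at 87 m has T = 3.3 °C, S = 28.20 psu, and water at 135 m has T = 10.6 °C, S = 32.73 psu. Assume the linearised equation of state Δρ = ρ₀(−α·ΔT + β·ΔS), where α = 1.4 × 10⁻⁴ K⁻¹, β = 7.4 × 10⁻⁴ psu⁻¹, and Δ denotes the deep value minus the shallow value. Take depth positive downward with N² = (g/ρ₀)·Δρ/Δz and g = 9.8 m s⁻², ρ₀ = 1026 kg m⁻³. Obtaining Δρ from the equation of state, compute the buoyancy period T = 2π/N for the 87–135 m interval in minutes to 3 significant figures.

4.80 min

ΔT = +7.3 K, ΔS = +4.53 psu (deep − shallow).
Δρ/ρ₀ = −αΔT + βΔS = -1.022 × 10⁻³ + 3.3522 × 10⁻³ = 2.3302 × 10⁻³, so Δρ ≈ 2.391 kg m⁻³.
N² = (g/ρ₀)·Δρ/Δz = g·(Δρ/ρ₀)/Δz = 9.8 × 2.3302 × 10⁻³ / 48 = 4.7575 × 10⁻⁴ s⁻².
N = √(4.7575 × 10⁻⁴) = 0.021812 rad s⁻¹ → T = 2π/N = 288.06 s = 4.8010 min ≈ 4.80 min.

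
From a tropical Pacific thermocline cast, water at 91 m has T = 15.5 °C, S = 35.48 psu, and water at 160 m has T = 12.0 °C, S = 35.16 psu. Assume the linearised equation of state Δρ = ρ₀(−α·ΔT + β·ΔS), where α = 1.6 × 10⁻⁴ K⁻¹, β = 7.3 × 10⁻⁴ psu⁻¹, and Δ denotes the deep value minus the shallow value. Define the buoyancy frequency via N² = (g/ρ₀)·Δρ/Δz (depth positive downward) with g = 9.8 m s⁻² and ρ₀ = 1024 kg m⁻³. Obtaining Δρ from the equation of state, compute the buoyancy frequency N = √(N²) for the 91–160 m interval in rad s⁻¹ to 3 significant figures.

6.81 × 10⁻³ rad s⁻¹

ΔT = -3.5 K, ΔS = -0.32 psu (deep − shallow).
Δρ/ρ₀ = −αΔT + βΔS = 5.60 × 10⁻⁴ − 2.336 × 10⁻⁴ = 3.264 × 10⁻⁴, so Δρ ≈ 0.3342 kg m⁻³.
N² = (g/ρ₀)·Δρ/Δz = g·(Δρ/ρ₀)/Δz = 9.8 × 3.264 × 10⁻⁴ / 69 = 4.6358 × 10⁻⁵ s⁻².
N = √(4.6358 × 10⁻⁵) = 6.8087 × 10⁻³ rad s⁻¹ ≈ 6.81 × 10⁻³ rad s⁻¹.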